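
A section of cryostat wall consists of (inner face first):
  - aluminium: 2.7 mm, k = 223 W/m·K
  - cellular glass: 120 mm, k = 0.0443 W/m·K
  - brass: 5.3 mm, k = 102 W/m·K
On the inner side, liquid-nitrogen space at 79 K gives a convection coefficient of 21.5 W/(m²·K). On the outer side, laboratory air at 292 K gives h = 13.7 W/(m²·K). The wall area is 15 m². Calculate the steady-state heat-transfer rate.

Q ≈ 1130 W

Series thermal resistances:
R_inner film = 1/(h_i·A) = 1/(21.5×15) = 0.003101 K/W
R_aluminium = L/(kA) = 0.0027/(223×15) = 8.072×10^-7 K/W
R_cellular glass = L/(kA) = 0.12/(0.0443×15) = 0.1806 K/W
R_brass = L/(kA) = 0.0053/(102×15) = 3.464×10^-6 K/W
R_outer film = 1/(h_o·A) = 1/(13.7×15) = 0.004866 K/W
R_total = 0.1886 K/W
Q = ΔT / R_total = 213 / 0.1886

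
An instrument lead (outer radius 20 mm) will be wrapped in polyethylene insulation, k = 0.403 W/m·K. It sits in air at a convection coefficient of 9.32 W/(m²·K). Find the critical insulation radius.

For a cylinder r_cr = k/h = 0.403/9.32
r_cr = 43.2 mm; since the bare radius (20 mm) is below r_cr, adding a thin layer of insulation will *increase* heat loss.

r_cr ≈ 43.2 mm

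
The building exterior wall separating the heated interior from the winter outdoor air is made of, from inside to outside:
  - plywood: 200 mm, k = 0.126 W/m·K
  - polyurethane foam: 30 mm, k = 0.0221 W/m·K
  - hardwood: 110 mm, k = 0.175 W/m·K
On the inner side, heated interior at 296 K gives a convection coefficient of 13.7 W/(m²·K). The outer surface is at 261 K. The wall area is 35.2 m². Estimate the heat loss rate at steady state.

Q ≈ 338 W

Series thermal resistances:
R_inner film = 1/(h_i·A) = 1/(13.7×35.2) = 0.002074 K/W
R_plywood = L/(kA) = 0.2/(0.126×35.2) = 0.04509 K/W
R_polyurethane foam = L/(kA) = 0.03/(0.0221×35.2) = 0.03856 K/W
R_hardwood = L/(kA) = 0.11/(0.175×35.2) = 0.01786 K/W
R_total = 0.1036 K/W
Q = ΔT / R_total = 35 / 0.1036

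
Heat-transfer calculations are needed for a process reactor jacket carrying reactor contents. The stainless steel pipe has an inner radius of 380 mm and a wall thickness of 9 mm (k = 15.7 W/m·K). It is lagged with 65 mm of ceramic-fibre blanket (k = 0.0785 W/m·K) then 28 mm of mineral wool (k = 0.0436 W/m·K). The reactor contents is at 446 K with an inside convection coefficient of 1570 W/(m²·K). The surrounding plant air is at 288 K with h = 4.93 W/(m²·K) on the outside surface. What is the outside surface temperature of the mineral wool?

Radial resistances (cylindrical: R_cond = ln(r_o/r_i)/(2πkL), R_conv = 1/(h·2πrL)):
R_inner film = 1/(h_i·2πr₁L) = 1/(1570×2π×0.38×1) = 2.668×10^-4 K/W
R_stainless steel pipe wall = ln(389/380)/(2π×15.7×1) = 2.373×10^-4 K/W
R_ceramic-fibre blanket = ln(454/389)/(2π×0.0785×1) = 0.3133 K/W
R_mineral wool = ln(482/454)/(2π×0.0436×1) = 0.2185 K/W
R_outer film = 1/(h_o·2πr_oL) = 1/(4.93×2π×0.482×1) = 0.06698 K/W
R_total = 0.5992 K/W
Q = ΔT/R_total = 158/0.5992
Q = 264 W/m
T_interface = T_inner − Q·ΣR(inner→interface) = 446 − 264×0.5322

T ≈ 306 K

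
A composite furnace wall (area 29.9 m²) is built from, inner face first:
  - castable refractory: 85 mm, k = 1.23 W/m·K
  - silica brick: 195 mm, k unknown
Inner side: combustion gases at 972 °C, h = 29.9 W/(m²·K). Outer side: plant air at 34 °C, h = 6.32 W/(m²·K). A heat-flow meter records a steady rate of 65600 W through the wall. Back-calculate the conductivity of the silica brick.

Treating each layer as a thermal resistance in series:
R_inner film = 1/(h_i·A) = 1/(29.9×29.9) = 0.001119 K/W
R_castable refractory = L/(kA) = 0.085/(1.23×29.9) = 0.002311 K/W
R_outer film = 1/(h_o·A) = 1/(6.32×29.9) = 0.005292 K/W
Sum of known resistances R_other = 0.008722 K/W
Total R = ΔT/Q = 938/65600 = 0.0143 K/W
R_silica brick = R_total − R_other = 0.005577 K/W
k = L/(R·A) = 0.195/(0.005577×29.9)

k ≈ 1.17 W/(m·K)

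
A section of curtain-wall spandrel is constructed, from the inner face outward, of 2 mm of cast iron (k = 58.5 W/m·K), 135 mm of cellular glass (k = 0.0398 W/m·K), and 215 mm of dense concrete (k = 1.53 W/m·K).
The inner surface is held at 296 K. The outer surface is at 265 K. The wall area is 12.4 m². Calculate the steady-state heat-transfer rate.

Using the resistance-network approach (series):
R_cast iron = L/(kA) = 0.002/(58.5×12.4) = 2.757×10^-6 K/W
R_cellular glass = L/(kA) = 0.135/(0.0398×12.4) = 0.2735 K/W
R_dense concrete = L/(kA) = 0.215/(1.53×12.4) = 0.01133 K/W
R_total = 0.2849 K/W
Q = ΔT / R_total = 31 / 0.2849

Q ≈ 109 W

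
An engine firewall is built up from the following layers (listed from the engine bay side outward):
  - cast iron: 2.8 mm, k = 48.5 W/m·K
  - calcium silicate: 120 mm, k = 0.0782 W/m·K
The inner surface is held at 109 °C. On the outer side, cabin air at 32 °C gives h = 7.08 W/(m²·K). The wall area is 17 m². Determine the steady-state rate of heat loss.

Using the resistance-network approach (series):
R_cast iron = L/(kA) = 0.0028/(48.5×17) = 3.396×10^-6 K/W
R_calcium silicate = L/(kA) = 0.12/(0.0782×17) = 0.09027 K/W
R_outer film = 1/(h_o·A) = 1/(7.08×17) = 0.008308 K/W
R_total = 0.09858 K/W
Q = ΔT / R_total = 77 / 0.09858

Q ≈ 781 W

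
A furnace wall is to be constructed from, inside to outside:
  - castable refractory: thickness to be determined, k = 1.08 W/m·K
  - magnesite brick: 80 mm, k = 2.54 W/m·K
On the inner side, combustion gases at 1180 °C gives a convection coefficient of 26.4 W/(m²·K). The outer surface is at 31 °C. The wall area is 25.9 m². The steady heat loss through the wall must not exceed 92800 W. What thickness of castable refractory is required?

Using the resistance-network approach (series):
R_inner film = 1/(h_i·A) = 1/(26.4×25.9) = 0.001463 K/W
R_magnesite brick = L/(kA) = 0.08/(2.54×25.9) = 0.001216 K/W
Sum of the known resistances R_other = 0.002679 K/W
Required total resistance R_tot = ΔT/Q_allow = 1149/92800 = 0.01238 K/W
R_castable refractory = R_tot − R_other = 0.009703 K/W
L = R·k·A = 0.009703×1.08×25.9

L ≈ 271 mm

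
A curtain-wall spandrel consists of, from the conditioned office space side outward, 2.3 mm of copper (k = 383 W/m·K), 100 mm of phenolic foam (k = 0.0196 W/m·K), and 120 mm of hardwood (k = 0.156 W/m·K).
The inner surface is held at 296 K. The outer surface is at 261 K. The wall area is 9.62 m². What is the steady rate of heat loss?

Treating each layer as a thermal resistance in series:
R_copper = L/(kA) = 0.0023/(383×9.62) = 6.242×10^-7 K/W
R_phenolic foam = L/(kA) = 0.1/(0.0196×9.62) = 0.5304 K/W
R_hardwood = L/(kA) = 0.12/(0.156×9.62) = 0.07996 K/W
R_total = 0.6103 K/W
Q = ΔT / R_total = 35 / 0.6103

Q ≈ 57.3 W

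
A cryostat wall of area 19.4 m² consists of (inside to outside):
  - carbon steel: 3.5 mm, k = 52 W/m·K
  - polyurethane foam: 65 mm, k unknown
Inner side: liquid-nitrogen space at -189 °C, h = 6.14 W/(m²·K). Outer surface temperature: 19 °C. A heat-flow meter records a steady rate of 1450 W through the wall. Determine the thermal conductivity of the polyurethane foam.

k ≈ 0.0248 W/(m·K)

Thermal resistances in series:
R_inner film = 1/(h_i·A) = 1/(6.14×19.4) = 0.008395 K/W
R_carbon steel = L/(kA) = 0.0035/(52×19.4) = 3.469×10^-6 K/W
Sum of known resistances R_other = 0.008399 K/W
Total R = ΔT/Q = 208/1450 = 0.1434 K/W
R_polyurethane foam = R_total − R_other = 0.135 K/W
k = L/(R·A) = 0.065/(0.135×19.4)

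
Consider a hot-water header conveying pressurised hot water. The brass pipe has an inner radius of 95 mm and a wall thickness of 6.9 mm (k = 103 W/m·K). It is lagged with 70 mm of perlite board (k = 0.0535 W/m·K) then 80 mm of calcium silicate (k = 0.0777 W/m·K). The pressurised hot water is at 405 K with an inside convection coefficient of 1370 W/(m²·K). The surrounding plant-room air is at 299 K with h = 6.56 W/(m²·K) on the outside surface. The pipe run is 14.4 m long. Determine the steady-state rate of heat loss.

Q ≈ 627 W

Radial resistances (cylindrical: R_cond = ln(r_o/r_i)/(2πkL), R_conv = 1/(h·2πrL)):
R_inner film = 1/(h_i·2πr₁L) = 1/(1370×2π×0.095×14.4) = 8.492×10^-5 K/W
R_brass pipe wall = ln(101.9/95)/(2π×103×14.4) = 7.524×10^-6 K/W
R_perlite board = ln(171.9/101.9)/(2π×0.0535×14.4) = 0.108 K/W
R_calcium silicate = ln(251.9/171.9)/(2π×0.0777×14.4) = 0.05435 K/W
R_outer film = 1/(h_o·2πr_oL) = 1/(6.56×2π×0.2519×14.4) = 0.006688 K/W
R_total = 0.1692 K/W
Q = ΔT/R_total = 106/0.1692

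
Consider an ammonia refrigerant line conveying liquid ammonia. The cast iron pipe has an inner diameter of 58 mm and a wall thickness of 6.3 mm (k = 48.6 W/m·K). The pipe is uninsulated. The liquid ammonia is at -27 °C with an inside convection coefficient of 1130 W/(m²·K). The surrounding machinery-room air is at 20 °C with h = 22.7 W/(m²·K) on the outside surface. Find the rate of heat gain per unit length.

Treating each annulus and film as a series resistance:
R_inner film = 1/(h_i·2πr₁L) = 1/(1130×2π×0.029×1) = 0.004857 K/W
R_cast iron pipe wall = ln(35.3/29)/(2π×48.6×1) = 6.438×10^-4 K/W
R_outer film = 1/(h_o·2πr_oL) = 1/(22.7×2π×0.0353×1) = 0.1986 K/W
R_total = 0.2041 K/W
Q = ΔT/R_total = 47/0.2041

q′ ≈ 230 W/m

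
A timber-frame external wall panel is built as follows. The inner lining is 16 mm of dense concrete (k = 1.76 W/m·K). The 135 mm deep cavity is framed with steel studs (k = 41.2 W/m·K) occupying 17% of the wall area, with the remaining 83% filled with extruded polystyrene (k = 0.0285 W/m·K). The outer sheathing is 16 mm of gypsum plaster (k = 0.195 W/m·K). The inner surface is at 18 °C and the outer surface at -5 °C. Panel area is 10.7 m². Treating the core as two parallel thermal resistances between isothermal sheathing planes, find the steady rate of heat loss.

Q ≈ 2230 W

Sheathing layers in series; stud and cavity paths in parallel between them.
R_inner = 0.016/(1.76×10.7) = 8.496×10^-4 K/W
R_stud  = 0.135/(41.2×0.17×10.7) = 0.001801 K/W
R_cav   = 0.135/(0.0285×0.83×10.7) = 0.5334 K/W
1/R_core = 1/R_stud + 1/R_cav → R_core = 0.001795 K/W
R_outer = 0.016/(0.195×10.7) = 0.007668 K/W
R_total = 0.01031 K/W
Q = ΔT/R_total = 23/0.01031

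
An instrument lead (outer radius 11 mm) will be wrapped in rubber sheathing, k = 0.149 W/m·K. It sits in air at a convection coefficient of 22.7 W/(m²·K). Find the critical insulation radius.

For a cylinder r_cr = k/h = 0.149/22.7
r_cr = 6.56 mm; since the bare radius (11 mm) is above r_cr, any added insulation will reduce heat loss.

r_cr ≈ 6.56 mm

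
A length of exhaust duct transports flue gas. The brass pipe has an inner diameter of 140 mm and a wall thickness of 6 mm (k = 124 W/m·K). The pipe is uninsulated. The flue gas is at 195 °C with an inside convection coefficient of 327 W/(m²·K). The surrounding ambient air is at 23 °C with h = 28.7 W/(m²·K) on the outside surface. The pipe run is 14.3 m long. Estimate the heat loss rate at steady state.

Q ≈ 30700 W

Treating each annulus and film as a series resistance:
R_inner film = 1/(h_i·2πr₁L) = 1/(327×2π×0.07×14.3) = 4.862×10^-4 K/W
R_brass pipe wall = ln(76/70)/(2π×124×14.3) = 7.381×10^-6 K/W
R_outer film = 1/(h_o·2πr_oL) = 1/(28.7×2π×0.076×14.3) = 0.005103 K/W
R_total = 0.005596 K/W
Q = ΔT/R_total = 172/0.005596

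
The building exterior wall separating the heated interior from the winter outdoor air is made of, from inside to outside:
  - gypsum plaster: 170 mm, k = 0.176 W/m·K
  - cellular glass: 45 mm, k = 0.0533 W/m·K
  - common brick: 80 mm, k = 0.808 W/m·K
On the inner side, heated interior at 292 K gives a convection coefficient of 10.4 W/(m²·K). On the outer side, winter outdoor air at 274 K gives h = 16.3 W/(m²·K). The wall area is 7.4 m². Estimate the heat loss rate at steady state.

Model the wall as resistances in series:
R_inner film = 1/(h_i·A) = 1/(10.4×7.4) = 0.01299 K/W
R_gypsum plaster = L/(kA) = 0.17/(0.176×7.4) = 0.1305 K/W
R_cellular glass = L/(kA) = 0.045/(0.0533×7.4) = 0.1141 K/W
R_common brick = L/(kA) = 0.08/(0.808×7.4) = 0.01338 K/W
R_outer film = 1/(h_o·A) = 1/(16.3×7.4) = 0.00829 K/W
R_total = 0.2793 K/W
Q = ΔT / R_total = 18 / 0.2793

Q ≈ 64.5 W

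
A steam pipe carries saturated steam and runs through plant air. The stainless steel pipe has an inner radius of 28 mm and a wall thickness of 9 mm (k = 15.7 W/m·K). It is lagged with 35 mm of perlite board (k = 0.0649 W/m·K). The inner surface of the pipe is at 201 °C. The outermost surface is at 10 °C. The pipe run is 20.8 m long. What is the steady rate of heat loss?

Q ≈ 2430 W

Radial resistances (cylindrical: R_cond = ln(r_o/r_i)/(2πkL), R_conv = 1/(h·2πrL)):
R_stainless steel pipe wall = ln(37/28)/(2π×15.7×20.8) = 1.358×10^-4 K/W
R_perlite board = ln(72/37)/(2π×0.0649×20.8) = 0.07849 K/W
R_total = 0.07863 K/W
Q = ΔT/R_total = 191/0.07863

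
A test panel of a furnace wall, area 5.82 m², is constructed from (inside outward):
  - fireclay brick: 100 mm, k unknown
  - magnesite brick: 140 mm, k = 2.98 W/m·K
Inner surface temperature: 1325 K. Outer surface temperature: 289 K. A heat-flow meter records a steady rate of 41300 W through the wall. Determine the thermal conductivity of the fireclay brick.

k ≈ 1.01 W/(m·K)

Thermal resistances in series:
R_magnesite brick = L/(kA) = 0.14/(2.98×5.82) = 0.008072 K/W
Sum of known resistances R_other = 0.008072 K/W
Total R = ΔT/Q = 1036/41300 = 0.02508 K/W
R_fireclay brick = R_total − R_other = 0.01701 K/W
k = L/(R·A) = 0.1/(0.01701×5.82)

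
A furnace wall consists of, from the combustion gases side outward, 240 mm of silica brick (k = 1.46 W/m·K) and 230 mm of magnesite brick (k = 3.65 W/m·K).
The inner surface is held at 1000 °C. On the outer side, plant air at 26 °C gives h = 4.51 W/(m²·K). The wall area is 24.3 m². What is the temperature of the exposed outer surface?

Using the resistance-network approach (series):
R_silica brick = L/(kA) = 0.24/(1.46×24.3) = 0.006765 K/W
R_magnesite brick = L/(kA) = 0.23/(3.65×24.3) = 0.002593 K/W
R_outer film = 1/(h_o·A) = 1/(4.51×24.3) = 0.009125 K/W
R_total = 0.01848 K/W;  Q = ΔT/R_total = 974/0.01848 = 52700 W
T_interface = T_inner − Q·ΣR(inner→interface) = 1000 − 52700×0.009358

T ≈ 507 °C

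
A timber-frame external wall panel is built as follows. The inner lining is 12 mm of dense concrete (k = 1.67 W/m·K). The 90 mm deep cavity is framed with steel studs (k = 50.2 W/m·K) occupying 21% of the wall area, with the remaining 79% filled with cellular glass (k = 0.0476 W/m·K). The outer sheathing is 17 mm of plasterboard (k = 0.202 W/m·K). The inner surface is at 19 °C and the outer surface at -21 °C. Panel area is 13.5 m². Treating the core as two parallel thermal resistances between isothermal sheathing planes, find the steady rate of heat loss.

Q ≈ 5410 W

Sheathing layers in series; stud and cavity paths in parallel between them.
R_inner = 0.012/(1.67×13.5) = 5.323×10^-4 K/W
R_stud  = 0.09/(50.2×0.21×13.5) = 6.324×10^-4 K/W
R_cav   = 0.09/(0.0476×0.79×13.5) = 0.1773 K/W
1/R_core = 1/R_stud + 1/R_cav → R_core = 6.301×10^-4 K/W
R_outer = 0.017/(0.202×13.5) = 0.006234 K/W
R_total = 0.007396 K/W
Q = ΔT/R_total = 40/0.007396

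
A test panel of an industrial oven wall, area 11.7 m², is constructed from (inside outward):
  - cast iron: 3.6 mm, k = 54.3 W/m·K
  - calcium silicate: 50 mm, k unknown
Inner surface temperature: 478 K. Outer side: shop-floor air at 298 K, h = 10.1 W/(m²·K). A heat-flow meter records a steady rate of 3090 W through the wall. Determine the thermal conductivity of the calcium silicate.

k ≈ 0.0858 W/(m·K)

Thermal resistances in series:
R_cast iron = L/(kA) = 0.0036/(54.3×11.7) = 5.667×10^-6 K/W
R_outer film = 1/(h_o·A) = 1/(10.1×11.7) = 0.008462 K/W
Sum of known resistances R_other = 0.008468 K/W
Total R = ΔT/Q = 180/3090 = 0.05825 K/W
R_calcium silicate = R_total − R_other = 0.04978 K/W
k = L/(R·A) = 0.05/(0.04978×11.7)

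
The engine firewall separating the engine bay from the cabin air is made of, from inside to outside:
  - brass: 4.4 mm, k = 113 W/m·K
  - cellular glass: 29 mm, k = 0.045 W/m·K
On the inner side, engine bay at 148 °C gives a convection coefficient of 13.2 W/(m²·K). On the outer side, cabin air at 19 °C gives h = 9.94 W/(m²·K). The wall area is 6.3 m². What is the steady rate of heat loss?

Thermal resistances in series:
R_inner film = 1/(h_i·A) = 1/(13.2×6.3) = 0.01203 K/W
R_brass = L/(kA) = 0.0044/(113×6.3) = 6.181×10^-6 K/W
R_cellular glass = L/(kA) = 0.029/(0.045×6.3) = 0.1023 K/W
R_outer film = 1/(h_o·A) = 1/(9.94×6.3) = 0.01597 K/W
R_total = 0.1303 K/W
Q = ΔT / R_total = 129 / 0.1303

Q ≈ 990 W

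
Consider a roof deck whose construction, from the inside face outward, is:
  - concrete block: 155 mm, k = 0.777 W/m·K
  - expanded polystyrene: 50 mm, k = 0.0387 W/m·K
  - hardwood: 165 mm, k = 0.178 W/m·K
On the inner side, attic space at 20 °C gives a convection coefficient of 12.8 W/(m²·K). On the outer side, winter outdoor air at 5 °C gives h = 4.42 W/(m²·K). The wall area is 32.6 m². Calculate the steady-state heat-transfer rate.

Q ≈ 180 W

Using the resistance-network approach (series):
R_inner film = 1/(h_i·A) = 1/(12.8×32.6) = 0.002396 K/W
R_concrete block = L/(kA) = 0.155/(0.777×32.6) = 0.006119 K/W
R_expanded polystyrene = L/(kA) = 0.05/(0.0387×32.6) = 0.03963 K/W
R_hardwood = L/(kA) = 0.165/(0.178×32.6) = 0.02843 K/W
R_outer film = 1/(h_o·A) = 1/(4.42×32.6) = 0.00694 K/W
R_total = 0.08352 K/W
Q = ΔT / R_total = 15 / 0.08352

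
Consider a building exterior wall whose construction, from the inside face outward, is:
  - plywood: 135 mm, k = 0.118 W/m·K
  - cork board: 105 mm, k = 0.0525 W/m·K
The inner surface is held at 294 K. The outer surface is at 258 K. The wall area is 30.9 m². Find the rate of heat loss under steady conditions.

Thermal resistances in series:
R_plywood = L/(kA) = 0.135/(0.118×30.9) = 0.03702 K/W
R_cork board = L/(kA) = 0.105/(0.0525×30.9) = 0.06472 K/W
R_total = 0.1017 K/W
Q = ΔT / R_total = 36 / 0.1017

Q ≈ 354 W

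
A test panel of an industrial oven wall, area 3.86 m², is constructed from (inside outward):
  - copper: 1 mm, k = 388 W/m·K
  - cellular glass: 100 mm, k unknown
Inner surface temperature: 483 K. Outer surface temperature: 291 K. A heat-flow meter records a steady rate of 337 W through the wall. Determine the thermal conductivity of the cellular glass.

k ≈ 0.0455 W/(m·K)

Series thermal resistances:
R_copper = L/(kA) = 0.001/(388×3.86) = 6.677×10^-7 K/W
Sum of known resistances R_other = 6.677×10^-7 K/W
Total R = ΔT/Q = 192/337 = 0.5697 K/W
R_cellular glass = R_total − R_other = 0.5697 K/W
k = L/(R·A) = 0.1/(0.5697×3.86)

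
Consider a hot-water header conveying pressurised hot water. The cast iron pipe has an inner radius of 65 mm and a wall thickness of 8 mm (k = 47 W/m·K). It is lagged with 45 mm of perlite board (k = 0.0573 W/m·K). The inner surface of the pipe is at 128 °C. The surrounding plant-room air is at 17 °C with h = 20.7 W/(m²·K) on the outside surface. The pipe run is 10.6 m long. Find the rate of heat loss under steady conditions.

For a radial system each layer contributes R = ln(r_out/r_in)/(2πkL); films add R = 1/(hA).
R_cast iron pipe wall = ln(73/65)/(2π×47×10.6) = 3.708×10^-5 K/W
R_perlite board = ln(118/73)/(2π×0.0573×10.6) = 0.1258 K/W
R_outer film = 1/(h_o·2πr_oL) = 1/(20.7×2π×0.118×10.6) = 0.006147 K/W
R_total = 0.132 K/W
Q = ΔT/R_total = 111/0.132

Q ≈ 841 W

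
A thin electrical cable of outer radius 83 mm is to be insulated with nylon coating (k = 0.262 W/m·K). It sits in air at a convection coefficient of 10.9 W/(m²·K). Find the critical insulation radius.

r_cr ≈ 24 mm

For a cylinder r_cr = k/h = 0.262/10.9
r_cr = 24 mm; since the bare radius (83 mm) is above r_cr, any added insulation will reduce heat loss.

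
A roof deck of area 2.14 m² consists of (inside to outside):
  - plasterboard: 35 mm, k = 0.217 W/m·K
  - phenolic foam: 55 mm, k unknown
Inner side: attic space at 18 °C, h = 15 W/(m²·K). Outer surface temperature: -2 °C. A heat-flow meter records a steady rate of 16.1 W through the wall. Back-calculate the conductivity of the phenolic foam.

Treating each layer as a thermal resistance in series:
R_inner film = 1/(h_i·A) = 1/(15×2.14) = 0.03115 K/W
R_plasterboard = L/(kA) = 0.035/(0.217×2.14) = 0.07537 K/W
Sum of known resistances R_other = 0.1065 K/W
Total R = ΔT/Q = 20/16.1 = 1.242 K/W
R_phenolic foam = R_total − R_other = 1.136 K/W
k = L/(R·A) = 0.055/(1.136×2.14)

k ≈ 0.0226 W/(m·K)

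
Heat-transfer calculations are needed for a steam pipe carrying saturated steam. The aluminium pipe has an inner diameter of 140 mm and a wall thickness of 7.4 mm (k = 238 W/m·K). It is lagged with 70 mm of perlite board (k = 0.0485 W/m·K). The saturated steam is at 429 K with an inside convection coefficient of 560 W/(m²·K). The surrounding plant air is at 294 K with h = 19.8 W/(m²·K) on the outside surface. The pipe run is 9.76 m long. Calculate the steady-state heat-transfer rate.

Treating each annulus and film as a series resistance:
R_inner film = 1/(h_i·2πr₁L) = 1/(560×2π×0.07×9.76) = 4.16×10^-4 K/W
R_aluminium pipe wall = ln(77.4/70)/(2π×238×9.76) = 6.885×10^-6 K/W
R_perlite board = ln(147.4/77.4)/(2π×0.0485×9.76) = 0.2166 K/W
R_outer film = 1/(h_o·2πr_oL) = 1/(19.8×2π×0.1474×9.76) = 0.005587 K/W
R_total = 0.2226 K/W
Q = ΔT/R_total = 135/0.2226

Q ≈ 606 W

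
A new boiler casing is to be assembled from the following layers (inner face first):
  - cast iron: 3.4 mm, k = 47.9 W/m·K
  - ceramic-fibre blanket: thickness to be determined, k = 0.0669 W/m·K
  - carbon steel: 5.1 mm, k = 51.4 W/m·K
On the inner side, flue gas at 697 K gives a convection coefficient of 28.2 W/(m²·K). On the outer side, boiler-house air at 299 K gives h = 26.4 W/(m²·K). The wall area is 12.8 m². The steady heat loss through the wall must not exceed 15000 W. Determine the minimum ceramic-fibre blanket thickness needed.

L ≈ 17.8 mm

Treating each layer as a thermal resistance in series:
R_inner film = 1/(h_i·A) = 1/(28.2×12.8) = 0.00277 K/W
R_cast iron = L/(kA) = 0.0034/(47.9×12.8) = 5.545×10^-6 K/W
R_carbon steel = L/(kA) = 0.0051/(51.4×12.8) = 7.752×10^-6 K/W
R_outer film = 1/(h_o·A) = 1/(26.4×12.8) = 0.002959 K/W
Sum of the known resistances R_other = 0.005743 K/W
Required total resistance R_tot = ΔT/Q_allow = 398/15000 = 0.02653 K/W
R_ceramic-fibre blanket = R_tot − R_other = 0.02079 K/W
L = R·k·A = 0.02079×0.0669×12.8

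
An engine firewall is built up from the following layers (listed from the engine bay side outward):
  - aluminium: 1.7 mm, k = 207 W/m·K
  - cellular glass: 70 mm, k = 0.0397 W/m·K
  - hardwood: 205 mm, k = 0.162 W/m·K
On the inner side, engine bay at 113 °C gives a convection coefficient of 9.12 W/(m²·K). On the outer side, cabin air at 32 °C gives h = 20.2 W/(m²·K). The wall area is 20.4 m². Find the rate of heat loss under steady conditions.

Q ≈ 518 W

Thermal resistances in series:
R_inner film = 1/(h_i·A) = 1/(9.12×20.4) = 0.005375 K/W
R_aluminium = L/(kA) = 0.0017/(207×20.4) = 4.026×10^-7 K/W
R_cellular glass = L/(kA) = 0.07/(0.0397×20.4) = 0.08643 K/W
R_hardwood = L/(kA) = 0.205/(0.162×20.4) = 0.06203 K/W
R_outer film = 1/(h_o·A) = 1/(20.2×20.4) = 0.002427 K/W
R_total = 0.1563 K/W
Q = ΔT / R_total = 81 / 0.1563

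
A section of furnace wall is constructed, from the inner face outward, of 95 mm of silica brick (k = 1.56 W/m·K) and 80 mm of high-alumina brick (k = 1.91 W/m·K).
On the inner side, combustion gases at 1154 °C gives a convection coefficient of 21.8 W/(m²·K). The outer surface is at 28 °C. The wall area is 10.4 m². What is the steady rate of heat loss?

Q ≈ 78800 W

Treating each layer as a thermal resistance in series:
R_inner film = 1/(h_i·A) = 1/(21.8×10.4) = 0.004411 K/W
R_silica brick = L/(kA) = 0.095/(1.56×10.4) = 0.005856 K/W
R_high-alumina brick = L/(kA) = 0.08/(1.91×10.4) = 0.004027 K/W
R_total = 0.01429 K/W
Q = ΔT / R_total = 1126 / 0.01429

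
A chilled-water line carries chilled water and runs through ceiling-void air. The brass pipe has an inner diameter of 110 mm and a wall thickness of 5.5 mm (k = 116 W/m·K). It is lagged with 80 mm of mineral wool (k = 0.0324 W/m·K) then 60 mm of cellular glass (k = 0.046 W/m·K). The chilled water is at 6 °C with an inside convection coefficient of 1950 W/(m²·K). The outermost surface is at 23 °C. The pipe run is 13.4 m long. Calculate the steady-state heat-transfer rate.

Q ≈ 42.4 W

Treating each annulus and film as a series resistance:
R_inner film = 1/(h_i·2πr₁L) = 1/(1950×2π×0.055×13.4) = 1.107×10^-4 K/W
R_brass pipe wall = ln(60.5/55)/(2π×116×13.4) = 9.759×10^-6 K/W
R_mineral wool = ln(140.5/60.5)/(2π×0.0324×13.4) = 0.3089 K/W
R_cellular glass = ln(200.5/140.5)/(2π×0.046×13.4) = 0.09182 K/W
R_total = 0.4008 K/W
Q = ΔT/R_total = 17/0.4008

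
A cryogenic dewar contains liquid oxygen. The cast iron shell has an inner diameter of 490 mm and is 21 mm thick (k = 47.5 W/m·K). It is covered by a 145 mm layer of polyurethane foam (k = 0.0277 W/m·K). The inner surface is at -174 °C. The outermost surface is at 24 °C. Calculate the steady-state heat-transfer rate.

Radial (spherical) resistances in series:
R_cast iron shell = (1/0.245 − 1/0.266)/(4π×47.5) = 5.398×10^-4 K/W
R_polyurethane foam = (1/0.266 − 1/0.411)/(4π×0.0277) = 3.81 K/W
R_total = 3.811 K/W
Q = ΔT/R_total = 198/3.811

Q ≈ 52 W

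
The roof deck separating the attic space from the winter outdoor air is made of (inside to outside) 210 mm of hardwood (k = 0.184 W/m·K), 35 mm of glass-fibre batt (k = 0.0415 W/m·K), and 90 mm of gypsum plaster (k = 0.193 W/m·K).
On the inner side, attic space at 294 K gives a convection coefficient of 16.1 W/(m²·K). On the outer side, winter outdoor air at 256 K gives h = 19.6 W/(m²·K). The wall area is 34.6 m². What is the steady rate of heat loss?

Thermal resistances in series:
R_inner film = 1/(h_i·A) = 1/(16.1×34.6) = 0.001795 K/W
R_hardwood = L/(kA) = 0.21/(0.184×34.6) = 0.03299 K/W
R_glass-fibre batt = L/(kA) = 0.035/(0.0415×34.6) = 0.02437 K/W
R_gypsum plaster = L/(kA) = 0.09/(0.193×34.6) = 0.01348 K/W
R_outer film = 1/(h_o·A) = 1/(19.6×34.6) = 0.001475 K/W
R_total = 0.07411 K/W
Q = ΔT / R_total = 38 / 0.07411

Q ≈ 513 W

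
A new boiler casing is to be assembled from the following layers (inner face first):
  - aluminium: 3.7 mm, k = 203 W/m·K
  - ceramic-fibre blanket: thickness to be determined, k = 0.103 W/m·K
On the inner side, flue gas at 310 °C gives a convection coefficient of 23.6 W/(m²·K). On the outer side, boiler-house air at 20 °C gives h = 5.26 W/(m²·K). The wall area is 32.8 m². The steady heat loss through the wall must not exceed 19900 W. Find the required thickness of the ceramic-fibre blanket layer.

L ≈ 25.3 mm

Treating each layer as a thermal resistance in series:
R_inner film = 1/(h_i·A) = 1/(23.6×32.8) = 0.001292 K/W
R_aluminium = L/(kA) = 0.0037/(203×32.8) = 5.557×10^-7 K/W
R_outer film = 1/(h_o·A) = 1/(5.26×32.8) = 0.005796 K/W
Sum of the known resistances R_other = 0.007089 K/W
Required total resistance R_tot = ΔT/Q_allow = 290/19900 = 0.01457 K/W
R_ceramic-fibre blanket = R_tot − R_other = 0.007484 K/W
L = R·k·A = 0.007484×0.103×32.8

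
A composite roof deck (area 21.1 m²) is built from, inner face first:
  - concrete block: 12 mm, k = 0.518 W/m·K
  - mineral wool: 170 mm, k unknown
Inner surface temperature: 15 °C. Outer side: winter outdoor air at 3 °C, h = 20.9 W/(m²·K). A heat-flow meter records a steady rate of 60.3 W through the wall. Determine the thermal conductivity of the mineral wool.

k ≈ 0.0412 W/(m·K)

Using the resistance-network approach (series):
R_concrete block = L/(kA) = 0.012/(0.518×21.1) = 0.001098 K/W
R_outer film = 1/(h_o·A) = 1/(20.9×21.1) = 0.002268 K/W
Sum of known resistances R_other = 0.003366 K/W
Total R = ΔT/Q = 12/60.3 = 0.199 K/W
R_mineral wool = R_total − R_other = 0.1956 K/W
k = L/(R·A) = 0.17/(0.1956×21.1)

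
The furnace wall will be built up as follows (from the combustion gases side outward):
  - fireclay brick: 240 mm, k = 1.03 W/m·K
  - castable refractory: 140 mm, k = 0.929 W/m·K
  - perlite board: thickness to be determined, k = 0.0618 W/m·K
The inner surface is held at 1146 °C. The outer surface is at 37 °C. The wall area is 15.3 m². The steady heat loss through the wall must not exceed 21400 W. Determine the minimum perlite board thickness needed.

Treating each layer as a thermal resistance in series:
R_fireclay brick = L/(kA) = 0.24/(1.03×15.3) = 0.01523 K/W
R_castable refractory = L/(kA) = 0.14/(0.929×15.3) = 0.00985 K/W
Sum of the known resistances R_other = 0.02508 K/W
Required total resistance R_tot = ΔT/Q_allow = 1109/21400 = 0.05182 K/W
R_perlite board = R_tot − R_other = 0.02674 K/W
L = R·k·A = 0.02674×0.0618×15.3

L ≈ 25.3 mm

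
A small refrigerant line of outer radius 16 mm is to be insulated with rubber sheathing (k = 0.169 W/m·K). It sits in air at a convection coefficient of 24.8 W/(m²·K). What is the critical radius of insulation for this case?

For a cylinder r_cr = k/h = 0.169/24.8
r_cr = 6.81 mm; since the bare radius (16 mm) is above r_cr, any added insulation will reduce heat loss.

r_cr ≈ 6.81 mm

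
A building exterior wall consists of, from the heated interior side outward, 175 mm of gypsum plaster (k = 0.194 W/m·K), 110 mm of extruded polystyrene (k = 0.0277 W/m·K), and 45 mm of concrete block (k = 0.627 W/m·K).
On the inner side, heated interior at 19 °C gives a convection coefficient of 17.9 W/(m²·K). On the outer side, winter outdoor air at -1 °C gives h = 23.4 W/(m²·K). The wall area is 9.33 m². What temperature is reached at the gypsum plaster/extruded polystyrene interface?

T ≈ 15.2 °C

Series thermal resistances:
R_inner film = 1/(h_i·A) = 1/(17.9×9.33) = 0.005988 K/W
R_gypsum plaster = L/(kA) = 0.175/(0.194×9.33) = 0.09668 K/W
R_extruded polystyrene = L/(kA) = 0.11/(0.0277×9.33) = 0.4256 K/W
R_concrete block = L/(kA) = 0.045/(0.627×9.33) = 0.007692 K/W
R_outer film = 1/(h_o·A) = 1/(23.4×9.33) = 0.00458 K/W
R_total = 0.5406 K/W;  Q = ΔT/R_total = 20/0.5406 = 37 W
T_interface = T_inner − Q·ΣR(inner→interface) = 19 − 37×0.1027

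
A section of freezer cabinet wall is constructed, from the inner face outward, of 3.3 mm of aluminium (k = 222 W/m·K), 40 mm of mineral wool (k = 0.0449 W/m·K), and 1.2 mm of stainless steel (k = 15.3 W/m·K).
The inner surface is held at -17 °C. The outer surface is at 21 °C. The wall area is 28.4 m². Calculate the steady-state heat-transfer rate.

Q ≈ 1210 W

Using the resistance-network approach (series):
R_aluminium = L/(kA) = 0.0033/(222×28.4) = 5.234×10^-7 K/W
R_mineral wool = L/(kA) = 0.04/(0.0449×28.4) = 0.03137 K/W
R_stainless steel = L/(kA) = 0.0012/(15.3×28.4) = 2.762×10^-6 K/W
R_total = 0.03137 K/W
Q = ΔT / R_total = 38 / 0.03137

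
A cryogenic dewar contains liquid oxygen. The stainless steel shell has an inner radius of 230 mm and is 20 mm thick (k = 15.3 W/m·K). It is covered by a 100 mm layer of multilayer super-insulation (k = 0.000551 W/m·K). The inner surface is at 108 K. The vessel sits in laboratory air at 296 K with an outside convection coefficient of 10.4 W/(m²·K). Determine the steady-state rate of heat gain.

Q ≈ 1.14 W

For a spherical shell R = (1/r₁ − 1/r₂)/(4πk); film R = 1/(h·4πr²). In series:
R_stainless steel shell = (1/0.23 − 1/0.25)/(4π×15.3) = 0.001809 K/W
R_multilayer super-insulation = (1/0.25 − 1/0.35)/(4π×0.000551) = 165.1 K/W
R_outer film = 1/(h·4πr_o²) = 1/(10.4×4π×0.35²) = 0.06246 K/W
R_total = 165.1 K/W
Q = ΔT/R_total = 188/165.1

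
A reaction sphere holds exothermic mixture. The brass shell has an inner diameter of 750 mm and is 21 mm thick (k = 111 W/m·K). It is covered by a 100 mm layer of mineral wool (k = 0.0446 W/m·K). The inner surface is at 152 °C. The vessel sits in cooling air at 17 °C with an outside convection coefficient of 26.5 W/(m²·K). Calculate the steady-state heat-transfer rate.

Radial (spherical) resistances in series:
R_brass shell = (1/0.375 − 1/0.396)/(4π×111) = 1.014×10^-4 K/W
R_mineral wool = (1/0.396 − 1/0.496)/(4π×0.0446) = 0.9084 K/W
R_outer film = 1/(h·4πr_o²) = 1/(26.5×4π×0.496²) = 0.01221 K/W
R_total = 0.9207 K/W
Q = ΔT/R_total = 135/0.9207

Q ≈ 147 W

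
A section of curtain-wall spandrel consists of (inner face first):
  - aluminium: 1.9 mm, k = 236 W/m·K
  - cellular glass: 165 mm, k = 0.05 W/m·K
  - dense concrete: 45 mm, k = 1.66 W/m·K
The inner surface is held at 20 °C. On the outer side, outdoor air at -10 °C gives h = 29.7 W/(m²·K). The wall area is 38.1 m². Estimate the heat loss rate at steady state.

Using the resistance-network approach (series):
R_aluminium = L/(kA) = 0.0019/(236×38.1) = 2.113×10^-7 K/W
R_cellular glass = L/(kA) = 0.165/(0.05×38.1) = 0.08661 K/W
R_dense concrete = L/(kA) = 0.045/(1.66×38.1) = 7.115×10^-4 K/W
R_outer film = 1/(h_o·A) = 1/(29.7×38.1) = 8.837×10^-4 K/W
R_total = 0.08821 K/W
Q = ΔT / R_total = 30 / 0.08821

Q ≈ 340 W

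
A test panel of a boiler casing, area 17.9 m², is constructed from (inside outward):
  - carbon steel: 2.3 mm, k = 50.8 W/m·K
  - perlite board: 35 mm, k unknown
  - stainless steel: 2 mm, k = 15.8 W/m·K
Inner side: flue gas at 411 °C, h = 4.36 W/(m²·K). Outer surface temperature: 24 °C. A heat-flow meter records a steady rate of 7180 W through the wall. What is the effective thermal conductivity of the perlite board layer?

k ≈ 0.0476 W/(m·K)

Treating each layer as a thermal resistance in series:
R_inner film = 1/(h_i·A) = 1/(4.36×17.9) = 0.01281 K/W
R_carbon steel = L/(kA) = 0.0023/(50.8×17.9) = 2.529×10^-6 K/W
R_stainless steel = L/(kA) = 0.002/(15.8×17.9) = 7.072×10^-6 K/W
Sum of known resistances R_other = 0.01282 K/W
Total R = ΔT/Q = 387/7180 = 0.0539 K/W
R_perlite board = R_total − R_other = 0.04108 K/W
k = L/(R·A) = 0.035/(0.04108×17.9)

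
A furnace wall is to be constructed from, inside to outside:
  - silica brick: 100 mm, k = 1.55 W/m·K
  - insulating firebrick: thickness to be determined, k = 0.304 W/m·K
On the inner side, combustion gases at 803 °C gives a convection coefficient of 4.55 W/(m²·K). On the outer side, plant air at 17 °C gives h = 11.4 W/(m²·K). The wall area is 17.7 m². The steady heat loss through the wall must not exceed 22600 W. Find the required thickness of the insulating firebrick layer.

L ≈ 74 mm

Using the resistance-network approach (series):
R_inner film = 1/(h_i·A) = 1/(4.55×17.7) = 0.01242 K/W
R_silica brick = L/(kA) = 0.1/(1.55×17.7) = 0.003645 K/W
R_outer film = 1/(h_o·A) = 1/(11.4×17.7) = 0.004956 K/W
Sum of the known resistances R_other = 0.02102 K/W
Required total resistance R_tot = ΔT/Q_allow = 786/22600 = 0.03478 K/W
R_insulating firebrick = R_tot − R_other = 0.01376 K/W
L = R·k·A = 0.01376×0.304×17.7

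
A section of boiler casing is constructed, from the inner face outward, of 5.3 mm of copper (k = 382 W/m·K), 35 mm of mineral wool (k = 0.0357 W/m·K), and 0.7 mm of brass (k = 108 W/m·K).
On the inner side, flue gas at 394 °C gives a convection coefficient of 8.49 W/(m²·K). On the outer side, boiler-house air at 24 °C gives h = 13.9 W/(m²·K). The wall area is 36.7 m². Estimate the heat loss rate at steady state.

Model the wall as resistances in series:
R_inner film = 1/(h_i·A) = 1/(8.49×36.7) = 0.003209 K/W
R_copper = L/(kA) = 0.0053/(382×36.7) = 3.78×10^-7 K/W
R_mineral wool = L/(kA) = 0.035/(0.0357×36.7) = 0.02671 K/W
R_brass = L/(kA) = 0.0007/(108×36.7) = 1.766×10^-7 K/W
R_outer film = 1/(h_o·A) = 1/(13.9×36.7) = 0.00196 K/W
R_total = 0.03188 K/W
Q = ΔT / R_total = 370 / 0.03188

Q ≈ 11600 W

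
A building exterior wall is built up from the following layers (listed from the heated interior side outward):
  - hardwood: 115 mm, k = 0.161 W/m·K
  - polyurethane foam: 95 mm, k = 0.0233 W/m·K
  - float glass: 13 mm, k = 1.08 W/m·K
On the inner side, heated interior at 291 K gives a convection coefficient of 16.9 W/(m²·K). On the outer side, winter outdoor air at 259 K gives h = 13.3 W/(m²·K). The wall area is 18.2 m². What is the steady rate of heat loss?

Thermal resistances in series:
R_inner film = 1/(h_i·A) = 1/(16.9×18.2) = 0.003251 K/W
R_hardwood = L/(kA) = 0.115/(0.161×18.2) = 0.03925 K/W
R_polyurethane foam = L/(kA) = 0.095/(0.0233×18.2) = 0.224 K/W
R_float glass = L/(kA) = 0.013/(1.08×18.2) = 6.614×10^-4 K/W
R_outer film = 1/(h_o·A) = 1/(13.3×18.2) = 0.004131 K/W
R_total = 0.2713 K/W
Q = ΔT / R_total = 32 / 0.2713

Q ≈ 118 W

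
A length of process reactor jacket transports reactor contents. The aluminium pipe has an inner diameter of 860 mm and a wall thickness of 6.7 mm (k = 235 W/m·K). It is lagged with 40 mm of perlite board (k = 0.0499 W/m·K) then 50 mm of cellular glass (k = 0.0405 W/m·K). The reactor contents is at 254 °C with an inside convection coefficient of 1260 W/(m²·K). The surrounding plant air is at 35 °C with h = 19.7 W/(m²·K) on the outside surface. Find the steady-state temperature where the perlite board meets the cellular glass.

T ≈ 165 °C

For a radial system each layer contributes R = ln(r_out/r_in)/(2πkL); films add R = 1/(hA).
R_inner film = 1/(h_i·2πr₁L) = 1/(1260×2π×0.43×1) = 2.938×10^-4 K/W
R_aluminium pipe wall = ln(436.7/430)/(2π×235×1) = 1.047×10^-5 K/W
R_perlite board = ln(476.7/436.7)/(2π×0.0499×1) = 0.2795 K/W
R_cellular glass = ln(526.7/476.7)/(2π×0.0405×1) = 0.392 K/W
R_outer film = 1/(h_o·2πr_oL) = 1/(19.7×2π×0.5267×1) = 0.01534 K/W
R_total = 0.6871 K/W
Q = ΔT/R_total = 219/0.6871
Q = 319 W/m
T_interface = T_inner − Q·ΣR(inner→interface) = 254 − 319×0.2798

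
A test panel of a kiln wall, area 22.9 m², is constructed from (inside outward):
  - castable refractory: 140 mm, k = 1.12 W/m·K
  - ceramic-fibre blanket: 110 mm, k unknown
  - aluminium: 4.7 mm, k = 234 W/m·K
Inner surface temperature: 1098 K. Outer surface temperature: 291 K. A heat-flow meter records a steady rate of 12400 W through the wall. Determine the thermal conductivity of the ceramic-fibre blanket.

k ≈ 0.0806 W/(m·K)

Series thermal resistances:
R_castable refractory = L/(kA) = 0.14/(1.12×22.9) = 0.005459 K/W
R_aluminium = L/(kA) = 0.0047/(234×22.9) = 8.771×10^-7 K/W
Sum of known resistances R_other = 0.005459 K/W
Total R = ΔT/Q = 807/12400 = 0.06508 K/W
R_ceramic-fibre blanket = R_total − R_other = 0.05962 K/W
k = L/(R·A) = 0.11/(0.05962×22.9)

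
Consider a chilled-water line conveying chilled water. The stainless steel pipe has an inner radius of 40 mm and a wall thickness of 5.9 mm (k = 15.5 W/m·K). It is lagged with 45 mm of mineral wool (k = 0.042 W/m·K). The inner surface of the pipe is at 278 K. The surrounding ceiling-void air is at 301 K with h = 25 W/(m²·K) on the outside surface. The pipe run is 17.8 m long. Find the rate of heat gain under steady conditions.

Per-layer cylindrical resistances, series-summed:
R_stainless steel pipe wall = ln(45.9/40)/(2π×15.5×17.8) = 7.937×10^-5 K/W
R_mineral wool = ln(90.9/45.9)/(2π×0.042×17.8) = 0.1455 K/W
R_outer film = 1/(h_o·2πr_oL) = 1/(25×2π×0.0909×17.8) = 0.003935 K/W
R_total = 0.1495 K/W
Q = ΔT/R_total = 23/0.1495

Q ≈ 154 W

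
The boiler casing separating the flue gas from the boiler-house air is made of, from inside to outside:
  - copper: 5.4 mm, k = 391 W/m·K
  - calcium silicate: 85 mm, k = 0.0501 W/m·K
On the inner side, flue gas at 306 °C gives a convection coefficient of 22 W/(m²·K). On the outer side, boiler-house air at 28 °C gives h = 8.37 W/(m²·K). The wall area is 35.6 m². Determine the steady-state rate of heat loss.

Q ≈ 5320 W

Series thermal resistances:
R_inner film = 1/(h_i·A) = 1/(22×35.6) = 0.001277 K/W
R_copper = L/(kA) = 0.0054/(391×35.6) = 3.879×10^-7 K/W
R_calcium silicate = L/(kA) = 0.085/(0.0501×35.6) = 0.04766 K/W
R_outer film = 1/(h_o·A) = 1/(8.37×35.6) = 0.003356 K/W
R_total = 0.05229 K/W
Q = ΔT / R_total = 278 / 0.05229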